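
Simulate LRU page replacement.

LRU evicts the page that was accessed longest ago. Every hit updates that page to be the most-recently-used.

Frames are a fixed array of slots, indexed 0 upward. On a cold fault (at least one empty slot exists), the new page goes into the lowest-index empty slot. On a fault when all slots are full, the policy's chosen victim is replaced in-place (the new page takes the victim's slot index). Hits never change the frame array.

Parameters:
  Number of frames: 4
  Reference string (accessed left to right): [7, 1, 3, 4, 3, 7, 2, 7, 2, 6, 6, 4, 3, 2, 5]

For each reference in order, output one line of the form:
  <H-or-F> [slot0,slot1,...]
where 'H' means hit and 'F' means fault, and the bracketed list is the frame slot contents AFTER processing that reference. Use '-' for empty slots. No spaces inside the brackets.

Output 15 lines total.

F [7,-,-,-]
F [7,1,-,-]
F [7,1,3,-]
F [7,1,3,4]
H [7,1,3,4]
H [7,1,3,4]
F [7,2,3,4]
H [7,2,3,4]
H [7,2,3,4]
F [7,2,3,6]
H [7,2,3,6]
F [7,2,4,6]
F [3,2,4,6]
H [3,2,4,6]
F [3,2,4,5]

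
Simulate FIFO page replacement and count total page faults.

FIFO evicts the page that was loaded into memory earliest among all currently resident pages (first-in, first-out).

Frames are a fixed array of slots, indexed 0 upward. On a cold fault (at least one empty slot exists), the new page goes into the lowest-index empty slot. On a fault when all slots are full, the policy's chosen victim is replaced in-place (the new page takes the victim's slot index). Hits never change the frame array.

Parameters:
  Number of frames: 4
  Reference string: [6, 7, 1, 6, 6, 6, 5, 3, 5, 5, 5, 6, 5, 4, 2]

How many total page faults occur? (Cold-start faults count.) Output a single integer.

Answer: 8

Derivation:
Step 0: ref 6 → FAULT, frames=[6,-,-,-]
Step 1: ref 7 → FAULT, frames=[6,7,-,-]
Step 2: ref 1 → FAULT, frames=[6,7,1,-]
Step 3: ref 6 → HIT, frames=[6,7,1,-]
Step 4: ref 6 → HIT, frames=[6,7,1,-]
Step 5: ref 6 → HIT, frames=[6,7,1,-]
Step 6: ref 5 → FAULT, frames=[6,7,1,5]
Step 7: ref 3 → FAULT (evict 6), frames=[3,7,1,5]
Step 8: ref 5 → HIT, frames=[3,7,1,5]
Step 9: ref 5 → HIT, frames=[3,7,1,5]
Step 10: ref 5 → HIT, frames=[3,7,1,5]
Step 11: ref 6 → FAULT (evict 7), frames=[3,6,1,5]
Step 12: ref 5 → HIT, frames=[3,6,1,5]
Step 13: ref 4 → FAULT (evict 1), frames=[3,6,4,5]
Step 14: ref 2 → FAULT (evict 5), frames=[3,6,4,2]
Total faults: 8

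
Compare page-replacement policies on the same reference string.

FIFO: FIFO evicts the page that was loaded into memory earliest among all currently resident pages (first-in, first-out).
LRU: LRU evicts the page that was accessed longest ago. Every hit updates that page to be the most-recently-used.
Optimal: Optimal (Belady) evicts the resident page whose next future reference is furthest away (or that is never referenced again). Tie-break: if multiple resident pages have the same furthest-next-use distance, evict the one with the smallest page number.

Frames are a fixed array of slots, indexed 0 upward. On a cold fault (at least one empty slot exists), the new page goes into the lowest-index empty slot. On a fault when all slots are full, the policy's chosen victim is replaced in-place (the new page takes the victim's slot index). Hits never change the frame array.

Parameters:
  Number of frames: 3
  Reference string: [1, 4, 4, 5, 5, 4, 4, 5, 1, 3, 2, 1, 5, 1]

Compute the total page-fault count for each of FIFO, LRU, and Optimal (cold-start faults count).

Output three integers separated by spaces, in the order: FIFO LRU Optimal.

Answer: 7 6 5

Derivation:
--- FIFO ---
  step 0: ref 1 -> FAULT, frames=[1,-,-] (faults so far: 1)
  step 1: ref 4 -> FAULT, frames=[1,4,-] (faults so far: 2)
  step 2: ref 4 -> HIT, frames=[1,4,-] (faults so far: 2)
  step 3: ref 5 -> FAULT, frames=[1,4,5] (faults so far: 3)
  step 4: ref 5 -> HIT, frames=[1,4,5] (faults so far: 3)
  step 5: ref 4 -> HIT, frames=[1,4,5] (faults so far: 3)
  step 6: ref 4 -> HIT, frames=[1,4,5] (faults so far: 3)
  step 7: ref 5 -> HIT, frames=[1,4,5] (faults so far: 3)
  step 8: ref 1 -> HIT, frames=[1,4,5] (faults so far: 3)
  step 9: ref 3 -> FAULT, evict 1, frames=[3,4,5] (faults so far: 4)
  step 10: ref 2 -> FAULT, evict 4, frames=[3,2,5] (faults so far: 5)
  step 11: ref 1 -> FAULT, evict 5, frames=[3,2,1] (faults so far: 6)
  step 12: ref 5 -> FAULT, evict 3, frames=[5,2,1] (faults so far: 7)
  step 13: ref 1 -> HIT, frames=[5,2,1] (faults so far: 7)
  FIFO total faults: 7
--- LRU ---
  step 0: ref 1 -> FAULT, frames=[1,-,-] (faults so far: 1)
  step 1: ref 4 -> FAULT, frames=[1,4,-] (faults so far: 2)
  step 2: ref 4 -> HIT, frames=[1,4,-] (faults so far: 2)
  step 3: ref 5 -> FAULT, frames=[1,4,5] (faults so far: 3)
  step 4: ref 5 -> HIT, frames=[1,4,5] (faults so far: 3)
  step 5: ref 4 -> HIT, frames=[1,4,5] (faults so far: 3)
  step 6: ref 4 -> HIT, frames=[1,4,5] (faults so far: 3)
  step 7: ref 5 -> HIT, frames=[1,4,5] (faults so far: 3)
  step 8: ref 1 -> HIT, frames=[1,4,5] (faults so far: 3)
  step 9: ref 3 -> FAULT, evict 4, frames=[1,3,5] (faults so far: 4)
  step 10: ref 2 -> FAULT, evict 5, frames=[1,3,2] (faults so far: 5)
  step 11: ref 1 -> HIT, frames=[1,3,2] (faults so far: 5)
  step 12: ref 5 -> FAULT, evict 3, frames=[1,5,2] (faults so far: 6)
  step 13: ref 1 -> HIT, frames=[1,5,2] (faults so far: 6)
  LRU total faults: 6
--- Optimal ---
  step 0: ref 1 -> FAULT, frames=[1,-,-] (faults so far: 1)
  step 1: ref 4 -> FAULT, frames=[1,4,-] (faults so far: 2)
  step 2: ref 4 -> HIT, frames=[1,4,-] (faults so far: 2)
  step 3: ref 5 -> FAULT, frames=[1,4,5] (faults so far: 3)
  step 4: ref 5 -> HIT, frames=[1,4,5] (faults so far: 3)
  step 5: ref 4 -> HIT, frames=[1,4,5] (faults so far: 3)
  step 6: ref 4 -> HIT, frames=[1,4,5] (faults so far: 3)
  step 7: ref 5 -> HIT, frames=[1,4,5] (faults so far: 3)
  step 8: ref 1 -> HIT, frames=[1,4,5] (faults so far: 3)
  step 9: ref 3 -> FAULT, evict 4, frames=[1,3,5] (faults so far: 4)
  step 10: ref 2 -> FAULT, evict 3, frames=[1,2,5] (faults so far: 5)
  step 11: ref 1 -> HIT, frames=[1,2,5] (faults so far: 5)
  step 12: ref 5 -> HIT, frames=[1,2,5] (faults so far: 5)
  step 13: ref 1 -> HIT, frames=[1,2,5] (faults so far: 5)
  Optimal total faults: 5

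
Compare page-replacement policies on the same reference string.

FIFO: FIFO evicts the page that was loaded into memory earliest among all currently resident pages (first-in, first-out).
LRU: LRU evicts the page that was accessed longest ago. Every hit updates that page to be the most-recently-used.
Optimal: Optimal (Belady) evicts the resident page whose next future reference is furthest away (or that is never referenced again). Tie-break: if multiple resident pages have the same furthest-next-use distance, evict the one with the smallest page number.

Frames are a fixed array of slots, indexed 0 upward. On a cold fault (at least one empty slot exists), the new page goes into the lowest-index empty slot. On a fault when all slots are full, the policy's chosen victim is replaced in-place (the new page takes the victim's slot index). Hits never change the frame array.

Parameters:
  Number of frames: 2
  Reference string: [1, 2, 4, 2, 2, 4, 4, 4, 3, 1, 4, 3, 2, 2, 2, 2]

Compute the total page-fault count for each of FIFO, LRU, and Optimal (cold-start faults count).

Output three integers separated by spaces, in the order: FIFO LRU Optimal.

Answer: 8 8 7

Derivation:
--- FIFO ---
  step 0: ref 1 -> FAULT, frames=[1,-] (faults so far: 1)
  step 1: ref 2 -> FAULT, frames=[1,2] (faults so far: 2)
  step 2: ref 4 -> FAULT, evict 1, frames=[4,2] (faults so far: 3)
  step 3: ref 2 -> HIT, frames=[4,2] (faults so far: 3)
  step 4: ref 2 -> HIT, frames=[4,2] (faults so far: 3)
  step 5: ref 4 -> HIT, frames=[4,2] (faults so far: 3)
  step 6: ref 4 -> HIT, frames=[4,2] (faults so far: 3)
  step 7: ref 4 -> HIT, frames=[4,2] (faults so far: 3)
  step 8: ref 3 -> FAULT, evict 2, frames=[4,3] (faults so far: 4)
  step 9: ref 1 -> FAULT, evict 4, frames=[1,3] (faults so far: 5)
  step 10: ref 4 -> FAULT, evict 3, frames=[1,4] (faults so far: 6)
  step 11: ref 3 -> FAULT, evict 1, frames=[3,4] (faults so far: 7)
  step 12: ref 2 -> FAULT, evict 4, frames=[3,2] (faults so far: 8)
  step 13: ref 2 -> HIT, frames=[3,2] (faults so far: 8)
  step 14: ref 2 -> HIT, frames=[3,2] (faults so far: 8)
  step 15: ref 2 -> HIT, frames=[3,2] (faults so far: 8)
  FIFO total faults: 8
--- LRU ---
  step 0: ref 1 -> FAULT, frames=[1,-] (faults so far: 1)
  step 1: ref 2 -> FAULT, frames=[1,2] (faults so far: 2)
  step 2: ref 4 -> FAULT, evict 1, frames=[4,2] (faults so far: 3)
  step 3: ref 2 -> HIT, frames=[4,2] (faults so far: 3)
  step 4: ref 2 -> HIT, frames=[4,2] (faults so far: 3)
  step 5: ref 4 -> HIT, frames=[4,2] (faults so far: 3)
  step 6: ref 4 -> HIT, frames=[4,2] (faults so far: 3)
  step 7: ref 4 -> HIT, frames=[4,2] (faults so far: 3)
  step 8: ref 3 -> FAULT, evict 2, frames=[4,3] (faults so far: 4)
  step 9: ref 1 -> FAULT, evict 4, frames=[1,3] (faults so far: 5)
  step 10: ref 4 -> FAULT, evict 3, frames=[1,4] (faults so far: 6)
  step 11: ref 3 -> FAULT, evict 1, frames=[3,4] (faults so far: 7)
  step 12: ref 2 -> FAULT, evict 4, frames=[3,2] (faults so far: 8)
  step 13: ref 2 -> HIT, frames=[3,2] (faults so far: 8)
  step 14: ref 2 -> HIT, frames=[3,2] (faults so far: 8)
  step 15: ref 2 -> HIT, frames=[3,2] (faults so far: 8)
  LRU total faults: 8
--- Optimal ---
  step 0: ref 1 -> FAULT, frames=[1,-] (faults so far: 1)
  step 1: ref 2 -> FAULT, frames=[1,2] (faults so far: 2)
  step 2: ref 4 -> FAULT, evict 1, frames=[4,2] (faults so far: 3)
  step 3: ref 2 -> HIT, frames=[4,2] (faults so far: 3)
  step 4: ref 2 -> HIT, frames=[4,2] (faults so far: 3)
  step 5: ref 4 -> HIT, frames=[4,2] (faults so far: 3)
  step 6: ref 4 -> HIT, frames=[4,2] (faults so far: 3)
  step 7: ref 4 -> HIT, frames=[4,2] (faults so far: 3)
  step 8: ref 3 -> FAULT, evict 2, frames=[4,3] (faults so far: 4)
  step 9: ref 1 -> FAULT, evict 3, frames=[4,1] (faults so far: 5)
  step 10: ref 4 -> HIT, frames=[4,1] (faults so far: 5)
  step 11: ref 3 -> FAULT, evict 1, frames=[4,3] (faults so far: 6)
  step 12: ref 2 -> FAULT, evict 3, frames=[4,2] (faults so far: 7)
  step 13: ref 2 -> HIT, frames=[4,2] (faults so far: 7)
  step 14: ref 2 -> HIT, frames=[4,2] (faults so far: 7)
  step 15: ref 2 -> HIT, frames=[4,2] (faults so far: 7)
  Optimal total faults: 7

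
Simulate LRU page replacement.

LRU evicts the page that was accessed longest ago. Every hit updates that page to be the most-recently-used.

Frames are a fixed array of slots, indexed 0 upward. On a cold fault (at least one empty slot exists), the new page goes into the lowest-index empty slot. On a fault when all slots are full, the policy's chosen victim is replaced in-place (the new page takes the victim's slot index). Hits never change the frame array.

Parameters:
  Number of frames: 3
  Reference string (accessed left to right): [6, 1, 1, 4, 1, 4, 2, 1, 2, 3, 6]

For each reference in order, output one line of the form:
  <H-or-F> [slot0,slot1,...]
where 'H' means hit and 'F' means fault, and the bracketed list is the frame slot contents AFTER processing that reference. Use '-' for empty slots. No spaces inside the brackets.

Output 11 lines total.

F [6,-,-]
F [6,1,-]
H [6,1,-]
F [6,1,4]
H [6,1,4]
H [6,1,4]
F [2,1,4]
H [2,1,4]
H [2,1,4]
F [2,1,3]
F [2,6,3]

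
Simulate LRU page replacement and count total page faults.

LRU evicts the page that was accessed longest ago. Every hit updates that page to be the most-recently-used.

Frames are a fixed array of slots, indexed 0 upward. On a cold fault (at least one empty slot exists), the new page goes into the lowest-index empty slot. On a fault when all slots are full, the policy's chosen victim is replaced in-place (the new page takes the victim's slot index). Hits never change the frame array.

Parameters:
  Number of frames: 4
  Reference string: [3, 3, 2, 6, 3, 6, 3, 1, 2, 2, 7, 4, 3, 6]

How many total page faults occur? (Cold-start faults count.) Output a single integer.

Step 0: ref 3 → FAULT, frames=[3,-,-,-]
Step 1: ref 3 → HIT, frames=[3,-,-,-]
Step 2: ref 2 → FAULT, frames=[3,2,-,-]
Step 3: ref 6 → FAULT, frames=[3,2,6,-]
Step 4: ref 3 → HIT, frames=[3,2,6,-]
Step 5: ref 6 → HIT, frames=[3,2,6,-]
Step 6: ref 3 → HIT, frames=[3,2,6,-]
Step 7: ref 1 → FAULT, frames=[3,2,6,1]
Step 8: ref 2 → HIT, frames=[3,2,6,1]
Step 9: ref 2 → HIT, frames=[3,2,6,1]
Step 10: ref 7 → FAULT (evict 6), frames=[3,2,7,1]
Step 11: ref 4 → FAULT (evict 3), frames=[4,2,7,1]
Step 12: ref 3 → FAULT (evict 1), frames=[4,2,7,3]
Step 13: ref 6 → FAULT (evict 2), frames=[4,6,7,3]
Total faults: 8

Answer: 8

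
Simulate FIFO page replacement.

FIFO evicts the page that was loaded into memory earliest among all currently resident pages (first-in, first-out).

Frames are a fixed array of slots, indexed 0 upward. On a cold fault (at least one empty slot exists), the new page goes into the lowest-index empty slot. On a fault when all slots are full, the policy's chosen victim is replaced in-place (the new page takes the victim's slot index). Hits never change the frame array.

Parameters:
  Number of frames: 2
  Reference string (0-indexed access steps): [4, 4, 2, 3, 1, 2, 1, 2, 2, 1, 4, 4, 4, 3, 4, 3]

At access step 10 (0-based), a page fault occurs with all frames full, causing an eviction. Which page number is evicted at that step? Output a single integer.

Answer: 1

Derivation:
Step 0: ref 4 -> FAULT, frames=[4,-]
Step 1: ref 4 -> HIT, frames=[4,-]
Step 2: ref 2 -> FAULT, frames=[4,2]
Step 3: ref 3 -> FAULT, evict 4, frames=[3,2]
Step 4: ref 1 -> FAULT, evict 2, frames=[3,1]
Step 5: ref 2 -> FAULT, evict 3, frames=[2,1]
Step 6: ref 1 -> HIT, frames=[2,1]
Step 7: ref 2 -> HIT, frames=[2,1]
Step 8: ref 2 -> HIT, frames=[2,1]
Step 9: ref 1 -> HIT, frames=[2,1]
Step 10: ref 4 -> FAULT, evict 1, frames=[2,4]
At step 10: evicted page 1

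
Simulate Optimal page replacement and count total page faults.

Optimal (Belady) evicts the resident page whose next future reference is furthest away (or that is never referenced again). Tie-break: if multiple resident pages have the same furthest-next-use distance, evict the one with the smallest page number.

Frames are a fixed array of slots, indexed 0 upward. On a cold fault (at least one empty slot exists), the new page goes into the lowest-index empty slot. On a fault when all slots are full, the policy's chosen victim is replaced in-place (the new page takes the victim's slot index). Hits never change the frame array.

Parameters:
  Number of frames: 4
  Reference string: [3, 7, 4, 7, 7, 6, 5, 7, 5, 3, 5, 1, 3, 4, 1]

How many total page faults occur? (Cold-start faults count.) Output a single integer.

Step 0: ref 3 → FAULT, frames=[3,-,-,-]
Step 1: ref 7 → FAULT, frames=[3,7,-,-]
Step 2: ref 4 → FAULT, frames=[3,7,4,-]
Step 3: ref 7 → HIT, frames=[3,7,4,-]
Step 4: ref 7 → HIT, frames=[3,7,4,-]
Step 5: ref 6 → FAULT, frames=[3,7,4,6]
Step 6: ref 5 → FAULT (evict 6), frames=[3,7,4,5]
Step 7: ref 7 → HIT, frames=[3,7,4,5]
Step 8: ref 5 → HIT, frames=[3,7,4,5]
Step 9: ref 3 → HIT, frames=[3,7,4,5]
Step 10: ref 5 → HIT, frames=[3,7,4,5]
Step 11: ref 1 → FAULT (evict 5), frames=[3,7,4,1]
Step 12: ref 3 → HIT, frames=[3,7,4,1]
Step 13: ref 4 → HIT, frames=[3,7,4,1]
Step 14: ref 1 → HIT, frames=[3,7,4,1]
Total faults: 6

Answer: 6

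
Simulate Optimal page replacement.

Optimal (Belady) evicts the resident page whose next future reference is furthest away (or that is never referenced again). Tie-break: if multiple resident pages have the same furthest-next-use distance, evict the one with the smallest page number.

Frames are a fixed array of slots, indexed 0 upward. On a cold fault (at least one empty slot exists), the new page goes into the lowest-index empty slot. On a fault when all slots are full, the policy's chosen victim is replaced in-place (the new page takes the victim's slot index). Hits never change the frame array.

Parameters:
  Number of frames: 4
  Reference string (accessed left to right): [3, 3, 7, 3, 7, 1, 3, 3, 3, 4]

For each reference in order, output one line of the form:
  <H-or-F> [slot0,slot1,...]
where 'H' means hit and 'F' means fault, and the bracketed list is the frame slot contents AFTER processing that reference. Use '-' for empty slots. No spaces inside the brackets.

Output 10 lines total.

F [3,-,-,-]
H [3,-,-,-]
F [3,7,-,-]
H [3,7,-,-]
H [3,7,-,-]
F [3,7,1,-]
H [3,7,1,-]
H [3,7,1,-]
H [3,7,1,-]
F [3,7,1,4]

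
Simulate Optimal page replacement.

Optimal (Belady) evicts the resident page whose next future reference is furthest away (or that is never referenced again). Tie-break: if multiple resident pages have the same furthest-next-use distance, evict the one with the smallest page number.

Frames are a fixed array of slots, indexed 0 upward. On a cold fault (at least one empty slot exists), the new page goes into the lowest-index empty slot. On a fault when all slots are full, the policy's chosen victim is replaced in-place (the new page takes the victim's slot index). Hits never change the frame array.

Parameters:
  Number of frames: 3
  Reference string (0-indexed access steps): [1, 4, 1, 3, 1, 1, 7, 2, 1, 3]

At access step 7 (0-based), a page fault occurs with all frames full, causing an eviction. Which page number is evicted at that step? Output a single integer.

Step 0: ref 1 -> FAULT, frames=[1,-,-]
Step 1: ref 4 -> FAULT, frames=[1,4,-]
Step 2: ref 1 -> HIT, frames=[1,4,-]
Step 3: ref 3 -> FAULT, frames=[1,4,3]
Step 4: ref 1 -> HIT, frames=[1,4,3]
Step 5: ref 1 -> HIT, frames=[1,4,3]
Step 6: ref 7 -> FAULT, evict 4, frames=[1,7,3]
Step 7: ref 2 -> FAULT, evict 7, frames=[1,2,3]
At step 7: evicted page 7

Answer: 7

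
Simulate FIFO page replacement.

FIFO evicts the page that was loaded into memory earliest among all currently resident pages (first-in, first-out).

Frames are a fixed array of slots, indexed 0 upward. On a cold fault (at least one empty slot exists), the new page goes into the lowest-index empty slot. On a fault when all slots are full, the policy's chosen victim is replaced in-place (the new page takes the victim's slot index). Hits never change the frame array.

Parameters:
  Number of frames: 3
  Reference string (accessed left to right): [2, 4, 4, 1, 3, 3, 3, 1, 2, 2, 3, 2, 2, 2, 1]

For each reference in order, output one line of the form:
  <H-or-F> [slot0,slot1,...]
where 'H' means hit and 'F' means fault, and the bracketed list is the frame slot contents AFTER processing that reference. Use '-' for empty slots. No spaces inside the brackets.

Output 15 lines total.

F [2,-,-]
F [2,4,-]
H [2,4,-]
F [2,4,1]
F [3,4,1]
H [3,4,1]
H [3,4,1]
H [3,4,1]
F [3,2,1]
H [3,2,1]
H [3,2,1]
H [3,2,1]
H [3,2,1]
H [3,2,1]
H [3,2,1]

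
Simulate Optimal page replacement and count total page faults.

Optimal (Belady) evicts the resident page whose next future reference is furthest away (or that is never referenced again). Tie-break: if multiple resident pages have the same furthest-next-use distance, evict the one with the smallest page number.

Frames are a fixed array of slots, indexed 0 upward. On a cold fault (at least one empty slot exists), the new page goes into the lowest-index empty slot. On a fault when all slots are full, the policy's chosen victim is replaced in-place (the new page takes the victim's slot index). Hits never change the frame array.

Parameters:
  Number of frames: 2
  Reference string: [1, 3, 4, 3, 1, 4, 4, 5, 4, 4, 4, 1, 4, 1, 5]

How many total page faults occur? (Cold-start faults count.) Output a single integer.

Step 0: ref 1 → FAULT, frames=[1,-]
Step 1: ref 3 → FAULT, frames=[1,3]
Step 2: ref 4 → FAULT (evict 1), frames=[4,3]
Step 3: ref 3 → HIT, frames=[4,3]
Step 4: ref 1 → FAULT (evict 3), frames=[4,1]
Step 5: ref 4 → HIT, frames=[4,1]
Step 6: ref 4 → HIT, frames=[4,1]
Step 7: ref 5 → FAULT (evict 1), frames=[4,5]
Step 8: ref 4 → HIT, frames=[4,5]
Step 9: ref 4 → HIT, frames=[4,5]
Step 10: ref 4 → HIT, frames=[4,5]
Step 11: ref 1 → FAULT (evict 5), frames=[4,1]
Step 12: ref 4 → HIT, frames=[4,1]
Step 13: ref 1 → HIT, frames=[4,1]
Step 14: ref 5 → FAULT (evict 1), frames=[4,5]
Total faults: 7

Answer: 7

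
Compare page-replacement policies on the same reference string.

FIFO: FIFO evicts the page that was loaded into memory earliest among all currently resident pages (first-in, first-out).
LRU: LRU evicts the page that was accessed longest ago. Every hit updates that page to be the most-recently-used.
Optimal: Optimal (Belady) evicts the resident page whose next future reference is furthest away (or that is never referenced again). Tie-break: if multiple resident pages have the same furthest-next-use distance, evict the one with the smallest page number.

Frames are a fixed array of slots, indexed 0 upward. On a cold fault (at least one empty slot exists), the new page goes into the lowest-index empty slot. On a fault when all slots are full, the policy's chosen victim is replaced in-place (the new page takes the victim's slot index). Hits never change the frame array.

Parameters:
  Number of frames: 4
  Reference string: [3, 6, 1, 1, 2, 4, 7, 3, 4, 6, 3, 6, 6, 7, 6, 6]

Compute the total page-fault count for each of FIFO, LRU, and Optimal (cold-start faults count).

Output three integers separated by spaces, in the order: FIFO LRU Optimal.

Answer: 8 8 6

Derivation:
--- FIFO ---
  step 0: ref 3 -> FAULT, frames=[3,-,-,-] (faults so far: 1)
  step 1: ref 6 -> FAULT, frames=[3,6,-,-] (faults so far: 2)
  step 2: ref 1 -> FAULT, frames=[3,6,1,-] (faults so far: 3)
  step 3: ref 1 -> HIT, frames=[3,6,1,-] (faults so far: 3)
  step 4: ref 2 -> FAULT, frames=[3,6,1,2] (faults so far: 4)
  step 5: ref 4 -> FAULT, evict 3, frames=[4,6,1,2] (faults so far: 5)
  step 6: ref 7 -> FAULT, evict 6, frames=[4,7,1,2] (faults so far: 6)
  step 7: ref 3 -> FAULT, evict 1, frames=[4,7,3,2] (faults so far: 7)
  step 8: ref 4 -> HIT, frames=[4,7,3,2] (faults so far: 7)
  step 9: ref 6 -> FAULT, evict 2, frames=[4,7,3,6] (faults so far: 8)
  step 10: ref 3 -> HIT, frames=[4,7,3,6] (faults so far: 8)
  step 11: ref 6 -> HIT, frames=[4,7,3,6] (faults so far: 8)
  step 12: ref 6 -> HIT, frames=[4,7,3,6] (faults so far: 8)
  step 13: ref 7 -> HIT, frames=[4,7,3,6] (faults so far: 8)
  step 14: ref 6 -> HIT, frames=[4,7,3,6] (faults so far: 8)
  step 15: ref 6 -> HIT, frames=[4,7,3,6] (faults so far: 8)
  FIFO total faults: 8
--- LRU ---
  step 0: ref 3 -> FAULT, frames=[3,-,-,-] (faults so far: 1)
  step 1: ref 6 -> FAULT, frames=[3,6,-,-] (faults so far: 2)
  step 2: ref 1 -> FAULT, frames=[3,6,1,-] (faults so far: 3)
  step 3: ref 1 -> HIT, frames=[3,6,1,-] (faults so far: 3)
  step 4: ref 2 -> FAULT, frames=[3,6,1,2] (faults so far: 4)
  step 5: ref 4 -> FAULT, evict 3, frames=[4,6,1,2] (faults so far: 5)
  step 6: ref 7 -> FAULT, evict 6, frames=[4,7,1,2] (faults so far: 6)
  step 7: ref 3 -> FAULT, evict 1, frames=[4,7,3,2] (faults so far: 7)
  step 8: ref 4 -> HIT, frames=[4,7,3,2] (faults so far: 7)
  step 9: ref 6 -> FAULT, evict 2, frames=[4,7,3,6] (faults so far: 8)
  step 10: ref 3 -> HIT, frames=[4,7,3,6] (faults so far: 8)
  step 11: ref 6 -> HIT, frames=[4,7,3,6] (faults so far: 8)
  step 12: ref 6 -> HIT, frames=[4,7,3,6] (faults so far: 8)
  step 13: ref 7 -> HIT, frames=[4,7,3,6] (faults so far: 8)
  step 14: ref 6 -> HIT, frames=[4,7,3,6] (faults so far: 8)
  step 15: ref 6 -> HIT, frames=[4,7,3,6] (faults so far: 8)
  LRU total faults: 8
--- Optimal ---
  step 0: ref 3 -> FAULT, frames=[3,-,-,-] (faults so far: 1)
  step 1: ref 6 -> FAULT, frames=[3,6,-,-] (faults so far: 2)
  step 2: ref 1 -> FAULT, frames=[3,6,1,-] (faults so far: 3)
  step 3: ref 1 -> HIT, frames=[3,6,1,-] (faults so far: 3)
  step 4: ref 2 -> FAULT, frames=[3,6,1,2] (faults so far: 4)
  step 5: ref 4 -> FAULT, evict 1, frames=[3,6,4,2] (faults so far: 5)
  step 6: ref 7 -> FAULT, evict 2, frames=[3,6,4,7] (faults so far: 6)
  step 7: ref 3 -> HIT, frames=[3,6,4,7] (faults so far: 6)
  step 8: ref 4 -> HIT, frames=[3,6,4,7] (faults so far: 6)
  step 9: ref 6 -> HIT, frames=[3,6,4,7] (faults so far: 6)
  step 10: ref 3 -> HIT, frames=[3,6,4,7] (faults so far: 6)
  step 11: ref 6 -> HIT, frames=[3,6,4,7] (faults so far: 6)
  step 12: ref 6 -> HIT, frames=[3,6,4,7] (faults so far: 6)
  step 13: ref 7 -> HIT, frames=[3,6,4,7] (faults so far: 6)
  step 14: ref 6 -> HIT, frames=[3,6,4,7] (faults so far: 6)
  step 15: ref 6 -> HIT, frames=[3,6,4,7] (faults so far: 6)
  Optimal total faults: 6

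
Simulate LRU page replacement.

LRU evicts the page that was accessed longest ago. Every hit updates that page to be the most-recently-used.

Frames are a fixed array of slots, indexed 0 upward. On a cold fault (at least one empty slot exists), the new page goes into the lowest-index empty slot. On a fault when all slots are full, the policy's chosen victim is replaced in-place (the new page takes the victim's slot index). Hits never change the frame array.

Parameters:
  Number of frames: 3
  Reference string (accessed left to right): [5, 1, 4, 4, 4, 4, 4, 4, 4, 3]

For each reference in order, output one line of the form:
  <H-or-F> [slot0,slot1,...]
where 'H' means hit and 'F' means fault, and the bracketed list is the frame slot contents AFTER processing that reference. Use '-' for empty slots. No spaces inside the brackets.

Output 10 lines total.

F [5,-,-]
F [5,1,-]
F [5,1,4]
H [5,1,4]
H [5,1,4]
H [5,1,4]
H [5,1,4]
H [5,1,4]
H [5,1,4]
F [3,1,4]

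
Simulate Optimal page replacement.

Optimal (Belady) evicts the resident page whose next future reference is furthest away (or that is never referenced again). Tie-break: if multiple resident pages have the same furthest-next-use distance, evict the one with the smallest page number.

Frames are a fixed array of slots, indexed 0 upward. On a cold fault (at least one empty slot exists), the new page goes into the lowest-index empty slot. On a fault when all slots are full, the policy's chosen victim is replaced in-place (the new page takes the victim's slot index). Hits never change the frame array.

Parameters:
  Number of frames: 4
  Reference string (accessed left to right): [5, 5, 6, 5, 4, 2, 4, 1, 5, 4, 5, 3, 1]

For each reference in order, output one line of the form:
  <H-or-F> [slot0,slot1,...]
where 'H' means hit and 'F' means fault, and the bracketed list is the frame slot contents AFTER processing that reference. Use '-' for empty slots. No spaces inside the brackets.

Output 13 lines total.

F [5,-,-,-]
H [5,-,-,-]
F [5,6,-,-]
H [5,6,-,-]
F [5,6,4,-]
F [5,6,4,2]
H [5,6,4,2]
F [5,6,4,1]
H [5,6,4,1]
H [5,6,4,1]
H [5,6,4,1]
F [5,6,3,1]
H [5,6,3,1]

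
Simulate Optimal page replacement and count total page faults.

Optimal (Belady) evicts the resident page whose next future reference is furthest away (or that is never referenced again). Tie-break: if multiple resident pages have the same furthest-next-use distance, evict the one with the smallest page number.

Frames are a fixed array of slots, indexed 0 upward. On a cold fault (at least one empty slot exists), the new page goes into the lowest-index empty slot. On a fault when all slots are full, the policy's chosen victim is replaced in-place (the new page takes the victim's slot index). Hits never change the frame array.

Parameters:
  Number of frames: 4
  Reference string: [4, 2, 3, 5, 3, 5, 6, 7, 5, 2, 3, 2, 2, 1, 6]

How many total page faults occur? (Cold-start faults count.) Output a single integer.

Answer: 8

Derivation:
Step 0: ref 4 → FAULT, frames=[4,-,-,-]
Step 1: ref 2 → FAULT, frames=[4,2,-,-]
Step 2: ref 3 → FAULT, frames=[4,2,3,-]
Step 3: ref 5 → FAULT, frames=[4,2,3,5]
Step 4: ref 3 → HIT, frames=[4,2,3,5]
Step 5: ref 5 → HIT, frames=[4,2,3,5]
Step 6: ref 6 → FAULT (evict 4), frames=[6,2,3,5]
Step 7: ref 7 → FAULT (evict 6), frames=[7,2,3,5]
Step 8: ref 5 → HIT, frames=[7,2,3,5]
Step 9: ref 2 → HIT, frames=[7,2,3,5]
Step 10: ref 3 → HIT, frames=[7,2,3,5]
Step 11: ref 2 → HIT, frames=[7,2,3,5]
Step 12: ref 2 → HIT, frames=[7,2,3,5]
Step 13: ref 1 → FAULT (evict 2), frames=[7,1,3,5]
Step 14: ref 6 → FAULT (evict 1), frames=[7,6,3,5]
Total faults: 8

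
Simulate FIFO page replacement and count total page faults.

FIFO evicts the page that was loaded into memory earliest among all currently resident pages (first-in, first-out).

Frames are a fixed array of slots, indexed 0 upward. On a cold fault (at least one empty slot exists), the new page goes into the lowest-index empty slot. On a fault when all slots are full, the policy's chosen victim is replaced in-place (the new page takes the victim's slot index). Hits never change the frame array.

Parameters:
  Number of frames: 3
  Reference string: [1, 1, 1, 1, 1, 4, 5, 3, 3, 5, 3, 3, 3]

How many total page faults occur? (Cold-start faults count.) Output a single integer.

Answer: 4

Derivation:
Step 0: ref 1 → FAULT, frames=[1,-,-]
Step 1: ref 1 → HIT, frames=[1,-,-]
Step 2: ref 1 → HIT, frames=[1,-,-]
Step 3: ref 1 → HIT, frames=[1,-,-]
Step 4: ref 1 → HIT, frames=[1,-,-]
Step 5: ref 4 → FAULT, frames=[1,4,-]
Step 6: ref 5 → FAULT, frames=[1,4,5]
Step 7: ref 3 → FAULT (evict 1), frames=[3,4,5]
Step 8: ref 3 → HIT, frames=[3,4,5]
Step 9: ref 5 → HIT, frames=[3,4,5]
Step 10: ref 3 → HIT, frames=[3,4,5]
Step 11: ref 3 → HIT, frames=[3,4,5]
Step 12: ref 3 → HIT, frames=[3,4,5]
Total faults: 4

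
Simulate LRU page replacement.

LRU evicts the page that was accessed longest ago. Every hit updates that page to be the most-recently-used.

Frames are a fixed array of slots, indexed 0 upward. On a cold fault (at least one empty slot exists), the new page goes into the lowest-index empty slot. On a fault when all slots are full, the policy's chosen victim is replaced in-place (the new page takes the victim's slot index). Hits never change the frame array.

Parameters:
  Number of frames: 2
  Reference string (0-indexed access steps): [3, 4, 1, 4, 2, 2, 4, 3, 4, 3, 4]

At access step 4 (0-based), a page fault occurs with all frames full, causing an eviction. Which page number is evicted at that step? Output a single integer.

Answer: 1

Derivation:
Step 0: ref 3 -> FAULT, frames=[3,-]
Step 1: ref 4 -> FAULT, frames=[3,4]
Step 2: ref 1 -> FAULT, evict 3, frames=[1,4]
Step 3: ref 4 -> HIT, frames=[1,4]
Step 4: ref 2 -> FAULT, evict 1, frames=[2,4]
At step 4: evicted page 1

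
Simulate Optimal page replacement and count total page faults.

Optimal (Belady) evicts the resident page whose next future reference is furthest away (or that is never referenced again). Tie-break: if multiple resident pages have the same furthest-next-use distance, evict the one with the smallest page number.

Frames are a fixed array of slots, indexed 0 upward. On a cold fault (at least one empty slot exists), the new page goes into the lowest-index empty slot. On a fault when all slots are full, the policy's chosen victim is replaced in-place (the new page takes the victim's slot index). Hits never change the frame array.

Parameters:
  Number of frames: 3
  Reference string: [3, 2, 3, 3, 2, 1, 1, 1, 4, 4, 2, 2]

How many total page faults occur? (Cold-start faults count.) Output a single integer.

Step 0: ref 3 → FAULT, frames=[3,-,-]
Step 1: ref 2 → FAULT, frames=[3,2,-]
Step 2: ref 3 → HIT, frames=[3,2,-]
Step 3: ref 3 → HIT, frames=[3,2,-]
Step 4: ref 2 → HIT, frames=[3,2,-]
Step 5: ref 1 → FAULT, frames=[3,2,1]
Step 6: ref 1 → HIT, frames=[3,2,1]
Step 7: ref 1 → HIT, frames=[3,2,1]
Step 8: ref 4 → FAULT (evict 1), frames=[3,2,4]
Step 9: ref 4 → HIT, frames=[3,2,4]
Step 10: ref 2 → HIT, frames=[3,2,4]
Step 11: ref 2 → HIT, frames=[3,2,4]
Total faults: 4

Answer: 4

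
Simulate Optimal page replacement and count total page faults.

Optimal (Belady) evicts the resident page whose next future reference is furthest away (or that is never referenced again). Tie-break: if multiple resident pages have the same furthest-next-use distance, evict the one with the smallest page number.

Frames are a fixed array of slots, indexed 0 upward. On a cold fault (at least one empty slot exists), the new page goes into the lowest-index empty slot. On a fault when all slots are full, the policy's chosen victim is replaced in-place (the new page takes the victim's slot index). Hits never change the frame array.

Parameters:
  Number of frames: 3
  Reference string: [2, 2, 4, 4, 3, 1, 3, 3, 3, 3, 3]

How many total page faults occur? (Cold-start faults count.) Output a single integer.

Answer: 4

Derivation:
Step 0: ref 2 → FAULT, frames=[2,-,-]
Step 1: ref 2 → HIT, frames=[2,-,-]
Step 2: ref 4 → FAULT, frames=[2,4,-]
Step 3: ref 4 → HIT, frames=[2,4,-]
Step 4: ref 3 → FAULT, frames=[2,4,3]
Step 5: ref 1 → FAULT (evict 2), frames=[1,4,3]
Step 6: ref 3 → HIT, frames=[1,4,3]
Step 7: ref 3 → HIT, frames=[1,4,3]
Step 8: ref 3 → HIT, frames=[1,4,3]
Step 9: ref 3 → HIT, frames=[1,4,3]
Step 10: ref 3 → HIT, frames=[1,4,3]
Total faults: 4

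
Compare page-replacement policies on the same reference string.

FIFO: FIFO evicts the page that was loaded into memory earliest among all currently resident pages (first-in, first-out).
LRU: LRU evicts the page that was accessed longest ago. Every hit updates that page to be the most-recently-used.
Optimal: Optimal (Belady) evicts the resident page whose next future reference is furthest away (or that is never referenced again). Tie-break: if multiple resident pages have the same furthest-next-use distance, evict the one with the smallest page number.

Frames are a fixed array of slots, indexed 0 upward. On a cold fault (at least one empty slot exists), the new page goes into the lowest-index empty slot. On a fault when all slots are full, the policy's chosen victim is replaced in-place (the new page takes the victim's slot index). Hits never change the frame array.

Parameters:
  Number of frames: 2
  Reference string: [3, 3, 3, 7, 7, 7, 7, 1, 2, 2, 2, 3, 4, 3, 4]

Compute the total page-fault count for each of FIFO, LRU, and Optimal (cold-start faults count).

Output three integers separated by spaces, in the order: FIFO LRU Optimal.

Answer: 6 6 5

Derivation:
--- FIFO ---
  step 0: ref 3 -> FAULT, frames=[3,-] (faults so far: 1)
  step 1: ref 3 -> HIT, frames=[3,-] (faults so far: 1)
  step 2: ref 3 -> HIT, frames=[3,-] (faults so far: 1)
  step 3: ref 7 -> FAULT, frames=[3,7] (faults so far: 2)
  step 4: ref 7 -> HIT, frames=[3,7] (faults so far: 2)
  step 5: ref 7 -> HIT, frames=[3,7] (faults so far: 2)
  step 6: ref 7 -> HIT, frames=[3,7] (faults so far: 2)
  step 7: ref 1 -> FAULT, evict 3, frames=[1,7] (faults so far: 3)
  step 8: ref 2 -> FAULT, evict 7, frames=[1,2] (faults so far: 4)
  step 9: ref 2 -> HIT, frames=[1,2] (faults so far: 4)
  step 10: ref 2 -> HIT, frames=[1,2] (faults so far: 4)
  step 11: ref 3 -> FAULT, evict 1, frames=[3,2] (faults so far: 5)
  step 12: ref 4 -> FAULT, evict 2, frames=[3,4] (faults so far: 6)
  step 13: ref 3 -> HIT, frames=[3,4] (faults so far: 6)
  step 14: ref 4 -> HIT, frames=[3,4] (faults so far: 6)
  FIFO total faults: 6
--- LRU ---
  step 0: ref 3 -> FAULT, frames=[3,-] (faults so far: 1)
  step 1: ref 3 -> HIT, frames=[3,-] (faults so far: 1)
  step 2: ref 3 -> HIT, frames=[3,-] (faults so far: 1)
  step 3: ref 7 -> FAULT, frames=[3,7] (faults so far: 2)
  step 4: ref 7 -> HIT, frames=[3,7] (faults so far: 2)
  step 5: ref 7 -> HIT, frames=[3,7] (faults so far: 2)
  step 6: ref 7 -> HIT, frames=[3,7] (faults so far: 2)
  step 7: ref 1 -> FAULT, evict 3, frames=[1,7] (faults so far: 3)
  step 8: ref 2 -> FAULT, evict 7, frames=[1,2] (faults so far: 4)
  step 9: ref 2 -> HIT, frames=[1,2] (faults so far: 4)
  step 10: ref 2 -> HIT, frames=[1,2] (faults so far: 4)
  step 11: ref 3 -> FAULT, evict 1, frames=[3,2] (faults so far: 5)
  step 12: ref 4 -> FAULT, evict 2, frames=[3,4] (faults so far: 6)
  step 13: ref 3 -> HIT, frames=[3,4] (faults so far: 6)
  step 14: ref 4 -> HIT, frames=[3,4] (faults so far: 6)
  LRU total faults: 6
--- Optimal ---
  step 0: ref 3 -> FAULT, frames=[3,-] (faults so far: 1)
  step 1: ref 3 -> HIT, frames=[3,-] (faults so far: 1)
  step 2: ref 3 -> HIT, frames=[3,-] (faults so far: 1)
  step 3: ref 7 -> FAULT, frames=[3,7] (faults so far: 2)
  step 4: ref 7 -> HIT, frames=[3,7] (faults so far: 2)
  step 5: ref 7 -> HIT, frames=[3,7] (faults so far: 2)
  step 6: ref 7 -> HIT, frames=[3,7] (faults so far: 2)
  step 7: ref 1 -> FAULT, evict 7, frames=[3,1] (faults so far: 3)
  step 8: ref 2 -> FAULT, evict 1, frames=[3,2] (faults so far: 4)
  step 9: ref 2 -> HIT, frames=[3,2] (faults so far: 4)
  step 10: ref 2 -> HIT, frames=[3,2] (faults so far: 4)
  step 11: ref 3 -> HIT, frames=[3,2] (faults so far: 4)
  step 12: ref 4 -> FAULT, evict 2, frames=[3,4] (faults so far: 5)
  step 13: ref 3 -> HIT, frames=[3,4] (faults so far: 5)
  step 14: ref 4 -> HIT, frames=[3,4] (faults so far: 5)
  Optimal total faults: 5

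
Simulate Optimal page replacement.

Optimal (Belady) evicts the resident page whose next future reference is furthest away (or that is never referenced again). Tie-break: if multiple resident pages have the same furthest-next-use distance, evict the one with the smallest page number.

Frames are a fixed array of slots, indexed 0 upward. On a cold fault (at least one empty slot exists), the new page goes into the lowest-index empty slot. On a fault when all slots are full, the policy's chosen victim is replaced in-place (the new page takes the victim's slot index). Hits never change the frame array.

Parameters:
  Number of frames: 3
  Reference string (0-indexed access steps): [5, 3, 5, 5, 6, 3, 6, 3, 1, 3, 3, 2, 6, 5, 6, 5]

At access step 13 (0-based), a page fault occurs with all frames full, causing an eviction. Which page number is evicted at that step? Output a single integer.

Step 0: ref 5 -> FAULT, frames=[5,-,-]
Step 1: ref 3 -> FAULT, frames=[5,3,-]
Step 2: ref 5 -> HIT, frames=[5,3,-]
Step 3: ref 5 -> HIT, frames=[5,3,-]
Step 4: ref 6 -> FAULT, frames=[5,3,6]
Step 5: ref 3 -> HIT, frames=[5,3,6]
Step 6: ref 6 -> HIT, frames=[5,3,6]
Step 7: ref 3 -> HIT, frames=[5,3,6]
Step 8: ref 1 -> FAULT, evict 5, frames=[1,3,6]
Step 9: ref 3 -> HIT, frames=[1,3,6]
Step 10: ref 3 -> HIT, frames=[1,3,6]
Step 11: ref 2 -> FAULT, evict 1, frames=[2,3,6]
Step 12: ref 6 -> HIT, frames=[2,3,6]
Step 13: ref 5 -> FAULT, evict 2, frames=[5,3,6]
At step 13: evicted page 2

Answer: 2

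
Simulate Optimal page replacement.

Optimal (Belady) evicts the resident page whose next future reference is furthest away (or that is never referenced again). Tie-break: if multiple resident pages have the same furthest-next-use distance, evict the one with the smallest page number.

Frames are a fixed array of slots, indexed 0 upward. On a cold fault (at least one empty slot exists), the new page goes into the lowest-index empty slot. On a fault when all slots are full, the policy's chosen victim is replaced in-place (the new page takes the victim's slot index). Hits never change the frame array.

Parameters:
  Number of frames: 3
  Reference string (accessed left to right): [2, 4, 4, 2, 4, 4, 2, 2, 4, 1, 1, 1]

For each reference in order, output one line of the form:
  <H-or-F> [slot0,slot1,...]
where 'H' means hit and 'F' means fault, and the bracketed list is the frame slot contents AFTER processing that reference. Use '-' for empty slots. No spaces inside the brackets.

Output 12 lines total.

F [2,-,-]
F [2,4,-]
H [2,4,-]
H [2,4,-]
H [2,4,-]
H [2,4,-]
H [2,4,-]
H [2,4,-]
H [2,4,-]
F [2,4,1]
H [2,4,1]
H [2,4,1]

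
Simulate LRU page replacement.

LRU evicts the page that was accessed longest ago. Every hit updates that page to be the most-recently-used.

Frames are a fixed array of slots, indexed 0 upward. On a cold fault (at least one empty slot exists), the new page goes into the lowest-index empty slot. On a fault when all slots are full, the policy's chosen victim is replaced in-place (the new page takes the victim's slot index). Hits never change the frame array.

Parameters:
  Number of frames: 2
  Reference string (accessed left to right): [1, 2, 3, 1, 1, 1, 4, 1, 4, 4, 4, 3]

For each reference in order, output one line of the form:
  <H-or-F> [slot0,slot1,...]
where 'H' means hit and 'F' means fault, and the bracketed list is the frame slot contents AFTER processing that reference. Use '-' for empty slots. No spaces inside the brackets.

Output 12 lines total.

F [1,-]
F [1,2]
F [3,2]
F [3,1]
H [3,1]
H [3,1]
F [4,1]
H [4,1]
H [4,1]
H [4,1]
H [4,1]
F [4,3]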